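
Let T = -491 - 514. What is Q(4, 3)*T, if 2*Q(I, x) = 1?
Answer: -1005/2 ≈ -502.50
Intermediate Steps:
Q(I, x) = 1/2 (Q(I, x) = (1/2)*1 = 1/2)
T = -1005
Q(4, 3)*T = (1/2)*(-1005) = -1005/2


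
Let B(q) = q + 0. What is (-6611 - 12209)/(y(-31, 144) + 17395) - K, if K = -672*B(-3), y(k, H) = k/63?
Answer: -1105213662/547927 ≈ -2017.1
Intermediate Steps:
B(q) = q
y(k, H) = k/63 (y(k, H) = k*(1/63) = k/63)
K = 2016 (K = -672*(-3) = 2016)
(-6611 - 12209)/(y(-31, 144) + 17395) - K = (-6611 - 12209)/((1/63)*(-31) + 17395) - 1*2016 = -18820/(-31/63 + 17395) - 2016 = -18820/1095854/63 - 2016 = -18820*63/1095854 - 2016 = -592830/547927 - 2016 = -1105213662/547927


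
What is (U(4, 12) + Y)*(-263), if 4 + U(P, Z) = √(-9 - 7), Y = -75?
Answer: 20777 - 1052*I ≈ 20777.0 - 1052.0*I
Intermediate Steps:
U(P, Z) = -4 + 4*I (U(P, Z) = -4 + √(-9 - 7) = -4 + √(-16) = -4 + 4*I)
(U(4, 12) + Y)*(-263) = ((-4 + 4*I) - 75)*(-263) = (-79 + 4*I)*(-263) = 20777 - 1052*I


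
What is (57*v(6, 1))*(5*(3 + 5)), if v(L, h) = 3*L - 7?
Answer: 25080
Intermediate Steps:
v(L, h) = -7 + 3*L
(57*v(6, 1))*(5*(3 + 5)) = (57*(-7 + 3*6))*(5*(3 + 5)) = (57*(-7 + 18))*(5*8) = (57*11)*40 = 627*40 = 25080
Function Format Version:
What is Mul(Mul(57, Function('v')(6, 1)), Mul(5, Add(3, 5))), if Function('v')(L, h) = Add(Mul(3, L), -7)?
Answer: 25080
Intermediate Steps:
Function('v')(L, h) = Add(-7, Mul(3, L))
Mul(Mul(57, Function('v')(6, 1)), Mul(5, Add(3, 5))) = Mul(Mul(57, Add(-7, Mul(3, 6))), Mul(5, Add(3, 5))) = Mul(Mul(57, Add(-7, 18)), Mul(5, 8)) = Mul(Mul(57, 11), 40) = Mul(627, 40) = 25080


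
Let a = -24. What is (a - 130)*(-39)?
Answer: 6006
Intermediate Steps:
(a - 130)*(-39) = (-24 - 130)*(-39) = -154*(-39) = 6006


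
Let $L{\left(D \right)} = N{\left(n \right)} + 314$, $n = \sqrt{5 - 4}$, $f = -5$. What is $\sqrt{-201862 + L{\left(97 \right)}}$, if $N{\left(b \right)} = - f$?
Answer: $i \sqrt{201543} \approx 448.94 i$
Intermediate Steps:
$n = 1$ ($n = \sqrt{1} = 1$)
$N{\left(b \right)} = 5$ ($N{\left(b \right)} = \left(-1\right) \left(-5\right) = 5$)
$L{\left(D \right)} = 319$ ($L{\left(D \right)} = 5 + 314 = 319$)
$\sqrt{-201862 + L{\left(97 \right)}} = \sqrt{-201862 + 319} = \sqrt{-201543} = i \sqrt{201543}$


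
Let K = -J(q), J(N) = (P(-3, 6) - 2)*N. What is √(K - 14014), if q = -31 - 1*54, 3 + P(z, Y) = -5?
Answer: 4*I*√929 ≈ 121.92*I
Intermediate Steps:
P(z, Y) = -8 (P(z, Y) = -3 - 5 = -8)
q = -85 (q = -31 - 54 = -85)
J(N) = -10*N (J(N) = (-8 - 2)*N = -10*N)
K = -850 (K = -(-10)*(-85) = -1*850 = -850)
√(K - 14014) = √(-850 - 14014) = √(-14864) = 4*I*√929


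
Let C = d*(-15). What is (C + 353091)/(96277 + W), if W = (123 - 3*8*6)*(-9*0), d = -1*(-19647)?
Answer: 58386/96277 ≈ 0.60644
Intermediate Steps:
d = 19647
W = 0 (W = (123 - 24*6)*0 = (123 - 144)*0 = -21*0 = 0)
C = -294705 (C = 19647*(-15) = -294705)
(C + 353091)/(96277 + W) = (-294705 + 353091)/(96277 + 0) = 58386/96277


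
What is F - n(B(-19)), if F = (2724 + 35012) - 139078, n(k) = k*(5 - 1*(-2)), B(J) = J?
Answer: -101209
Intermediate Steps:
n(k) = 7*k (n(k) = k*(5 + 2) = k*7 = 7*k)
F = -101342 (F = 37736 - 139078 = -101342)
F - n(B(-19)) = -101342 - 7*(-19) = -101342 - 1*(-133) = -101342 + 133 = -101209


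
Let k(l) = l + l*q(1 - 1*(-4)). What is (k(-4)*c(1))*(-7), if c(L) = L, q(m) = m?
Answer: 168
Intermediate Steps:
k(l) = 6*l (k(l) = l + l*(1 - 1*(-4)) = l + l*(1 + 4) = l + l*5 = l + 5*l = 6*l)
(k(-4)*c(1))*(-7) = ((6*(-4))*1)*(-7) = -24*1*(-7) = -24*(-7) = 168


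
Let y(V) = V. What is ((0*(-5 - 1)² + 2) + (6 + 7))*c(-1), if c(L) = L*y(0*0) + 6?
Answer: 90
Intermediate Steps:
c(L) = 6 (c(L) = L*(0*0) + 6 = L*0 + 6 = 0 + 6 = 6)
((0*(-5 - 1)² + 2) + (6 + 7))*c(-1) = ((0*(-5 - 1)² + 2) + (6 + 7))*6 = ((0*(-6)² + 2) + 13)*6 = ((0*36 + 2) + 13)*6 = ((0 + 2) + 13)*6 = (2 + 13)*6 = 15*6 = 90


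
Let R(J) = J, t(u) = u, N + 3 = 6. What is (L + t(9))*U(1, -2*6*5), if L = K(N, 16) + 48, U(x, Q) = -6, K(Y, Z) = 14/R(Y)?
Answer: -370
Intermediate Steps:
N = 3 (N = -3 + 6 = 3)
K(Y, Z) = 14/Y
L = 158/3 (L = 14/3 + 48 = 158/3 ≈ 52.667)
(L + t(9))*U(1, -2*6*5) = (158/3 + 9)*(-6) = (185/3)*(-6) = -370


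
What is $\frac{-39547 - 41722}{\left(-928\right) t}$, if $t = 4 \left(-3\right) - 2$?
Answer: $- \frac{81269}{12992} \approx -6.2553$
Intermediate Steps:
$t = -14$ ($t = -12 - 2 = -14$)
$\frac{-39547 - 41722}{\left(-928\right) t} = \frac{-39547 - 41722}{\left(-928\right) \left(-14\right)} = - \frac{81269}{12992}$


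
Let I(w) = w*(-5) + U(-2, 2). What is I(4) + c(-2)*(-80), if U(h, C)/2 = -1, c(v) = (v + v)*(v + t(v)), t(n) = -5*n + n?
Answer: 1898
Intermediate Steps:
t(n) = -4*n
c(v) = -6*v² (c(v) = (v + v)*(v - 4*v) = (2*v)*(-3*v) = -6*v²)
U(h, C) = -2 (U(h, C) = 2*(-1) = -2)
I(w) = -2 - 5*w (I(w) = w*(-5) - 2 = -5*w - 2 = -2 - 5*w)
I(4) + c(-2)*(-80) = (-2 - 5*4) - 6*(-2)²*(-80) = (-2 - 20) - 6*4*(-80) = -22 - 24*(-80) = -22 + 1920 = 1898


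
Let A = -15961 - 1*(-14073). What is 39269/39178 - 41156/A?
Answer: 210818705/9246008 ≈ 22.801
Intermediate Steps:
A = -1888 (A = -15961 + 14073 = -1888)
39269/39178 - 41156/A = 39269/39178 - 41156/(-1888) = 39269*(1/39178) - 41156*(-1/1888) = 39269/39178 + 10289/472 = 210818705/9246008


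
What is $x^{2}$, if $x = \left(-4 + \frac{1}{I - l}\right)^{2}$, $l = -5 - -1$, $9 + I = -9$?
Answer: $\frac{10556001}{38416} \approx 274.78$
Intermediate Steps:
$I = -18$ ($I = -9 - 9 = -18$)
$l = -4$ ($l = -5 + 1 = -4$)
$x = \frac{3249}{196}$ ($x = \left(-4 + \frac{1}{-18 - -4}\right)^{2} = \left(-4 + \frac{1}{-18 + 4}\right)^{2} = \left(-4 + \frac{1}{-14}\right)^{2} = \left(-4 - \frac{1}{14}\right)^{2} = \left(- \frac{57}{14}\right)^{2} = \frac{3249}{196} \approx 16.577$)
$x^{2} = \left(\frac{3249}{196}\right)^{2} = \frac{10556001}{38416}$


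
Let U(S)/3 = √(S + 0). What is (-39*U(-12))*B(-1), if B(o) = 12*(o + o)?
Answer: 5616*I*√3 ≈ 9727.2*I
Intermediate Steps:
U(S) = 3*√S (U(S) = 3*√(S + 0) = 3*√S)
B(o) = 24*o (B(o) = 12*(2*o) = 24*o)
(-39*U(-12))*B(-1) = (-117*√(-12))*(24*(-1)) = -117*2*I*√3*(-24) = -234*I*√3*(-24) = 5616*I*√3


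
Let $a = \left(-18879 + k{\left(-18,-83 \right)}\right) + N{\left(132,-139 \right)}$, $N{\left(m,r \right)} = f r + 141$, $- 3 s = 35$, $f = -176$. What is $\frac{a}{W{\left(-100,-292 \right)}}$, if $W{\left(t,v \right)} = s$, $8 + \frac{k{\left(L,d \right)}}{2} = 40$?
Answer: $- \frac{3474}{7} \approx -496.29$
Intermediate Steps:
$s = - \frac{35}{3}$ ($s = \left(- \frac{1}{3}\right) 35 = - \frac{35}{3} \approx -11.667$)
$k{\left(L,d \right)} = 64$ ($k{\left(L,d \right)} = -16 + 2 \cdot 40 = -16 + 80 = 64$)
$W{\left(t,v \right)} = - \frac{35}{3}$
$N{\left(m,r \right)} = 141 - 176 r$ ($N{\left(m,r \right)} = - 176 r + 141 = 141 - 176 r$)
$a = 5790$ ($a = \left(-18879 + 64\right) + \left(141 - -24464\right) = -18815 + \left(141 + 24464\right) = -18815 + 24605 = 5790$)
$\frac{a}{W{\left(-100,-292 \right)}} = \frac{5790}{- \frac{35}{3}} = 5790 \left(- \frac{3}{35}\right) = - \frac{3474}{7}$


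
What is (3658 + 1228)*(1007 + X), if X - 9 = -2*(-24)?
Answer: 5198704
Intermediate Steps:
X = 57 (X = 9 - 2*(-24) = 9 + 48 = 57)
(3658 + 1228)*(1007 + X) = (3658 + 1228)*(1007 + 57) = 4886*1064 = 5198704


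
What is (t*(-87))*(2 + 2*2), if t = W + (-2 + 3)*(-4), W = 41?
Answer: -19314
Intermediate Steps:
t = 37 (t = 41 + (-2 + 3)*(-4) = 41 + 1*(-4) = 41 - 4 = 37)
(t*(-87))*(2 + 2*2) = (37*(-87))*(2 + 2*2) = -3219*(2 + 4) = -3219*6 = -19314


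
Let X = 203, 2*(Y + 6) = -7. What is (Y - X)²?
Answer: 180625/4 ≈ 45156.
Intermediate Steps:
Y = -19/2 (Y = -6 + (½)*(-7) = -6 - 7/2 = -19/2 ≈ -9.5000)
(Y - X)² = (-19/2 - 1*203)² = (-19/2 - 203)² = (-425/2)² = 180625/4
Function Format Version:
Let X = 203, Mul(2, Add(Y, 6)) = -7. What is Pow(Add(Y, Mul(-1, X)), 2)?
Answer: Rational(180625, 4) ≈ 45156.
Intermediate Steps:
Y = Rational(-19, 2) (Y = Add(-6, Mul(Rational(1, 2), -7)) = Add(-6, Rational(-7, 2)) = Rational(-19, 2) ≈ -9.5000)
Pow(Add(Y, Mul(-1, X)), 2) = Pow(Add(Rational(-19, 2), Mul(-1, 203)), 2) = Pow(Add(Rational(-19, 2), -203), 2) = Pow(Rational(-425, 2), 2) = Rational(180625, 4)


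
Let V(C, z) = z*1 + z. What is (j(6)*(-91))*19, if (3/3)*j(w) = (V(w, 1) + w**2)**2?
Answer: -2496676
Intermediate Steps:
V(C, z) = 2*z (V(C, z) = z + z = 2*z)
j(w) = (2 + w**2)**2 (j(w) = (2*1 + w**2)**2 = (2 + w**2)**2)
(j(6)*(-91))*19 = ((2 + 6**2)**2*(-91))*19 = ((2 + 36)**2*(-91))*19 = (38**2*(-91))*19 = (1444*(-91))*19 = -131404*19 = -2496676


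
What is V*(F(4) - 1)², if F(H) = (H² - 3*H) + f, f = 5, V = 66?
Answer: 4224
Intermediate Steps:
F(H) = 5 + H² - 3*H (F(H) = (H² - 3*H) + 5 = 5 + H² - 3*H)
V*(F(4) - 1)² = 66*((5 + 4² - 3*4) - 1)² = 66*((5 + 16 - 12) - 1)² = 66*(9 - 1)² = 66*8² = 66*64 = 4224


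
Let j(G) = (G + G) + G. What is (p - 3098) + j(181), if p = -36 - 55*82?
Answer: -7101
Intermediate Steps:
j(G) = 3*G (j(G) = 2*G + G = 3*G)
p = -4546 (p = -36 - 4510 = -4546)
(p - 3098) + j(181) = (-4546 - 3098) + 3*181 = -7644 + 543 = -7101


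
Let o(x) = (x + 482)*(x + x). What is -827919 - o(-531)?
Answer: -879957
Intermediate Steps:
o(x) = 2*x*(482 + x) (o(x) = (482 + x)*(2*x) = 2*x*(482 + x))
-827919 - o(-531) = -827919 - 2*(-531)*(482 - 531) = -827919 - 2*(-531)*(-49) = -827919 - 1*52038 = -827919 - 52038 = -879957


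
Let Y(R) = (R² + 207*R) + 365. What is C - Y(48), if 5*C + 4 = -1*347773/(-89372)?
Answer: -1126536003/89372 ≈ -12605.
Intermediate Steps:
C = -1943/89372 (C = -⅘ + (-1*347773/(-89372))/5 = -⅘ + (-347773*(-1/89372))/5 = -⅘ + (⅕)*(347773/89372) = -⅘ + 347773/446860 = -1943/89372 ≈ -0.021741)
Y(R) = 365 + R² + 207*R
C - Y(48) = -1943/89372 - (365 + 48² + 207*48) = -1943/89372 - (365 + 2304 + 9936) = -1943/89372 - 1*12605 = -1943/89372 - 12605 = -1126536003/89372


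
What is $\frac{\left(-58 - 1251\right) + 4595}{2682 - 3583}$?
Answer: $- \frac{62}{17} \approx -3.6471$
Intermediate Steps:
$\frac{\left(-58 - 1251\right) + 4595}{2682 - 3583} = \frac{\left(-58 - 1251\right) + 4595}{-901} = \left(-1309 + 4595\right) \left(- \frac{1}{901}\right) = 3286 \left(- \frac{1}{901}\right) = - \frac{62}{17}$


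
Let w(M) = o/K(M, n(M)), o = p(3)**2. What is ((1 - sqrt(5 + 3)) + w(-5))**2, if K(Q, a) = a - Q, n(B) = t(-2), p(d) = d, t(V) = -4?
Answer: 108 - 40*sqrt(2) ≈ 51.431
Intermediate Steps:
n(B) = -4
o = 9 (o = 3**2 = 9)
w(M) = 9/(-4 - M)
((1 - sqrt(5 + 3)) + w(-5))**2 = ((1 - sqrt(5 + 3)) - 9/(4 - 5))**2 = ((1 - sqrt(8)) - 9/(-1))**2 = ((1 - 2*sqrt(2)) - 9*(-1))**2 = ((1 - 2*sqrt(2)) + 9)**2 = (10 - 2*sqrt(2))**2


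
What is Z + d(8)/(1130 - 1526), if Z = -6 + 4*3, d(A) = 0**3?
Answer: 6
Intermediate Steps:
d(A) = 0
Z = 6 (Z = -6 + 12 = 6)
Z + d(8)/(1130 - 1526) = 6 + 0/(1130 - 1526) = 6 + 0/(-396) = 6 - 1/396*0 = 6 + 0 = 6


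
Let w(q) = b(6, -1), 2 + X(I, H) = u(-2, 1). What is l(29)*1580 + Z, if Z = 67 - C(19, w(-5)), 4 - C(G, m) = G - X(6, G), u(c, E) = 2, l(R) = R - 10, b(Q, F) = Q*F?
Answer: 30102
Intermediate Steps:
b(Q, F) = F*Q
l(R) = -10 + R
X(I, H) = 0 (X(I, H) = -2 + 2 = 0)
w(q) = -6 (w(q) = -1*6 = -6)
C(G, m) = 4 - G (C(G, m) = 4 - (G - 1*0) = 4 - (G + 0) = 4 - G)
Z = 82 (Z = 67 - (4 - 1*19) = 67 - (4 - 19) = 67 - 1*(-15) = 67 + 15 = 82)
l(29)*1580 + Z = (-10 + 29)*1580 + 82 = 19*1580 + 82 = 30020 + 82 = 30102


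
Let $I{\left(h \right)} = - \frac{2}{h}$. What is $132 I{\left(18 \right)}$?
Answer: $- \frac{44}{3} \approx -14.667$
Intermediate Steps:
$132 I{\left(18 \right)} = 132 \left(- \frac{2}{18}\right) = 132 \left(\left(-2\right) \frac{1}{18}\right) = 132 \left(- \frac{1}{9}\right) = - \frac{44}{3}$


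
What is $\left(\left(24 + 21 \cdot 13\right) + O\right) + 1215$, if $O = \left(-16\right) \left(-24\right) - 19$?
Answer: $1877$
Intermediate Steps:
$O = 365$ ($O = 384 - 19 = 365$)
$\left(\left(24 + 21 \cdot 13\right) + O\right) + 1215 = \left(\left(24 + 21 \cdot 13\right) + 365\right) + 1215 = \left(\left(24 + 273\right) + 365\right) + 1215 = \left(297 + 365\right) + 1215 = 662 + 1215 = 1877$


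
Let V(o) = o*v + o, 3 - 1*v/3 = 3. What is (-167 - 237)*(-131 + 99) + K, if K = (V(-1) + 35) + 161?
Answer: 13123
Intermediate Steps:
v = 0 (v = 9 - 3*3 = 9 - 9 = 0)
V(o) = o (V(o) = o*0 + o = 0 + o = o)
K = 195 (K = (-1 + 35) + 161 = 34 + 161 = 195)
(-167 - 237)*(-131 + 99) + K = (-167 - 237)*(-131 + 99) + 195 = -404*(-32) + 195 = 12928 + 195 = 13123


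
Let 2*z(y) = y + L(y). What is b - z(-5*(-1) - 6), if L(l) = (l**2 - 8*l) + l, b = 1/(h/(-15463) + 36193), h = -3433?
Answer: -1958779809/559655792 ≈ -3.5000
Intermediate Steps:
b = 15463/559655792 (b = 1/(-3433/(-15463) + 36193) = 1/(-3433*(-1/15463) + 36193) = 1/(3433/15463 + 36193) = 1/(559655792/15463) = 15463/559655792 ≈ 2.7629e-5)
L(l) = l**2 - 7*l
z(y) = y/2 + y*(-7 + y)/2 (z(y) = (y + y*(-7 + y))/2 = y/2 + y*(-7 + y)/2)
b - z(-5*(-1) - 6) = 15463/559655792 - (-5*(-1) - 6)*(-6 + (-5*(-1) - 6))/2 = 15463/559655792 - (5 - 6)*(-6 + (5 - 6))/2 = 15463/559655792 - (-1)*(-6 - 1)/2 = 15463/559655792 - (-1)*(-7)/2 = 15463/559655792 - 1*7/2 = 15463/559655792 - 7/2 = -1958779809/559655792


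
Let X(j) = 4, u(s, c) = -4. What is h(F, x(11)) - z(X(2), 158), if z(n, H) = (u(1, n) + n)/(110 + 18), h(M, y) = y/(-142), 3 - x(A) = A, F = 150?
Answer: 4/71 ≈ 0.056338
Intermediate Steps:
x(A) = 3 - A
h(M, y) = -y/142 (h(M, y) = y*(-1/142) = -y/142)
z(n, H) = -1/32 + n/128 (z(n, H) = (-4 + n)/(110 + 18) = (-4 + n)/128 = (-4 + n)*(1/128) = -1/32 + n/128)
h(F, x(11)) - z(X(2), 158) = -(3 - 1*11)/142 - (-1/32 + (1/128)*4) = -(3 - 11)/142 - (-1/32 + 1/32) = -1/142*(-8) - 1*0 = 4/71 + 0 = 4/71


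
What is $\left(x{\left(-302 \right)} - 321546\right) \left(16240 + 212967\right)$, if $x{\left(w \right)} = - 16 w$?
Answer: $-72593065798$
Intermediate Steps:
$\left(x{\left(-302 \right)} - 321546\right) \left(16240 + 212967\right) = \left(\left(-16\right) \left(-302\right) - 321546\right) \left(16240 + 212967\right) = \left(4832 - 321546\right) 229207 = \left(-316714\right) 229207 = -72593065798$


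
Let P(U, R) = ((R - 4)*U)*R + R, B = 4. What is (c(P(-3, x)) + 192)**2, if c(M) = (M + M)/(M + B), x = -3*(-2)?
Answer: 6380676/169 ≈ 37756.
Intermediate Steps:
x = 6
P(U, R) = R + R*U*(-4 + R) (P(U, R) = ((-4 + R)*U)*R + R = (U*(-4 + R))*R + R = R*U*(-4 + R) + R = R + R*U*(-4 + R))
c(M) = 2*M/(4 + M) (c(M) = (M + M)/(M + 4) = (2*M)/(4 + M) = 2*M/(4 + M))
(c(P(-3, x)) + 192)**2 = (2*(6*(1 - 4*(-3) + 6*(-3)))/(4 + 6*(1 - 4*(-3) + 6*(-3))) + 192)**2 = (2*(6*(1 + 12 - 18))/(4 + 6*(1 + 12 - 18)) + 192)**2 = (2*(6*(-5))/(4 + 6*(-5)) + 192)**2 = (2*(-30)/(4 - 30) + 192)**2 = (2*(-30)/(-26) + 192)**2 = (2*(-30)*(-1/26) + 192)**2 = (30/13 + 192)**2 = (2526/13)**2 = 6380676/169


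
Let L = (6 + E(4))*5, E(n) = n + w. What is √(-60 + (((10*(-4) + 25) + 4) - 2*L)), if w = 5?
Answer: I*√221 ≈ 14.866*I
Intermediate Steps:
E(n) = 5 + n (E(n) = n + 5 = 5 + n)
L = 75 (L = (6 + (5 + 4))*5 = (6 + 9)*5 = 15*5 = 75)
√(-60 + (((10*(-4) + 25) + 4) - 2*L)) = √(-60 + (((10*(-4) + 25) + 4) - 2*75)) = √(-60 + (((-40 + 25) + 4) - 150)) = √(-60 + ((-15 + 4) - 150)) = √(-60 + (-11 - 150)) = √(-60 - 161) = √(-221) = I*√221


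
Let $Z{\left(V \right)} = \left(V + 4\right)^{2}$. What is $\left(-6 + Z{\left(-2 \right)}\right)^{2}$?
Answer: $4$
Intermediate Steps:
$Z{\left(V \right)} = \left(4 + V\right)^{2}$
$\left(-6 + Z{\left(-2 \right)}\right)^{2} = \left(-6 + \left(4 - 2\right)^{2}\right)^{2} = \left(-6 + 2^{2}\right)^{2} = \left(-6 + 4\right)^{2} = \left(-2\right)^{2} = 4$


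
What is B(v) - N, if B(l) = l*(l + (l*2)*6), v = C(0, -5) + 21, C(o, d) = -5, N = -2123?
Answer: 5451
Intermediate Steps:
v = 16 (v = -5 + 21 = 16)
B(l) = 13*l**2 (B(l) = l*(l + (2*l)*6) = l*(l + 12*l) = l*(13*l) = 13*l**2)
B(v) - N = 13*16**2 - 1*(-2123) = 13*256 + 2123 = 3328 + 2123 = 5451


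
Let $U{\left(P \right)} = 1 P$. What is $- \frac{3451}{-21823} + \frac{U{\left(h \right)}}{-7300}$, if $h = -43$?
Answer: $\frac{26130689}{159307900} \approx 0.16403$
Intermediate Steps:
$U{\left(P \right)} = P$
$- \frac{3451}{-21823} + \frac{U{\left(h \right)}}{-7300} = - \frac{3451}{-21823} - \frac{43}{-7300} = \left(-3451\right) \left(- \frac{1}{21823}\right) - - \frac{43}{7300} = \frac{3451}{21823} + \frac{43}{7300} = \frac{26130689}{159307900}$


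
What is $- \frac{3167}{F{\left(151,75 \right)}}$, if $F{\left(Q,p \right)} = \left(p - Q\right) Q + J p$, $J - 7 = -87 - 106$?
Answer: $\frac{3167}{25426} \approx 0.12456$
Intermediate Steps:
$J = -186$ ($J = 7 - 193 = -186$)
$F{\left(Q,p \right)} = - 186 p + Q \left(p - Q\right)$ ($F{\left(Q,p \right)} = \left(p - Q\right) Q - 186 p = Q \left(p - Q\right) - 186 p = - 186 p + Q \left(p - Q\right)$)
$- \frac{3167}{F{\left(151,75 \right)}} = - \frac{3167}{- 151^{2} - 13950 + 151 \cdot 75} = - \frac{3167}{\left(-1\right) 22801 - 13950 + 11325} = - \frac{3167}{-22801 - 13950 + 11325} = - \frac{3167}{-25426} = \left(-3167\right) \left(- \frac{1}{25426}\right) = \frac{3167}{25426}$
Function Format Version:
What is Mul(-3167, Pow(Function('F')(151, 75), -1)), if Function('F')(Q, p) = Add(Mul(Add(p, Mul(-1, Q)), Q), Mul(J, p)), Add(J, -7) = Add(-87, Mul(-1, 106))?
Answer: Rational(3167, 25426) ≈ 0.12456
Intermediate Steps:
J = -186 (J = Add(7, Add(-87, Mul(-1, 106))) = Add(7, Add(-87, -106)) = Add(7, -193) = -186)
Function('F')(Q, p) = Add(Mul(-186, p), Mul(Q, Add(p, Mul(-1, Q)))) (Function('F')(Q, p) = Add(Mul(Add(p, Mul(-1, Q)), Q), Mul(-186, p)) = Add(Mul(Q, Add(p, Mul(-1, Q))), Mul(-186, p)) = Add(Mul(-186, p), Mul(Q, Add(p, Mul(-1, Q)))))
Mul(-3167, Pow(Function('F')(151, 75), -1)) = Mul(-3167, Pow(Add(Mul(-1, Pow(151, 2)), Mul(-186, 75), Mul(151, 75)), -1)) = Mul(-3167, Pow(Add(Mul(-1, 22801), -13950, 11325), -1)) = Mul(-3167, Pow(Add(-22801, -13950, 11325), -1)) = Mul(-3167, Pow(-25426, -1)) = Mul(-3167, Rational(-1, 25426)) = Rational(3167, 25426)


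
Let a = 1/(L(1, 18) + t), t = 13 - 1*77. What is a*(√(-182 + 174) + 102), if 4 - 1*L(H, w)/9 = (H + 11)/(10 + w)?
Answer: -714/223 - 14*I*√2/223 ≈ -3.2018 - 0.088785*I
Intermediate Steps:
t = -64 (t = 13 - 77 = -64)
L(H, w) = 36 - 9*(11 + H)/(10 + w) (L(H, w) = 36 - 9*(H + 11)/(10 + w) = 36 - 9*(11 + H)/(10 + w))
a = -7/223 (a = 1/(9*(29 - 1*1 + 4*18)/(10 + 18) - 64) = 1/(9*(29 - 1 + 72)/28 - 64) = 1/(9*(1/28)*100 - 64) = 1/(225/7 - 64) = 1/(-223/7) = -7/223 ≈ -0.031390)
a*(√(-182 + 174) + 102) = -7*(√(-182 + 174) + 102)/223 = -7*(√(-8) + 102)/223 = -7*(2*I*√2 + 102)/223 = -7*(102 + 2*I*√2)/223 = -714/223 - 14*I*√2/223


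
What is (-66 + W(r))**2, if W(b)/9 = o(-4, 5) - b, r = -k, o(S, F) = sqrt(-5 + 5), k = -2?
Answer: 7056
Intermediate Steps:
o(S, F) = 0 (o(S, F) = sqrt(0) = 0)
r = 2 (r = -1*(-2) = 2)
W(b) = -9*b (W(b) = 9*(0 - b) = 9*(-b) = -9*b)
(-66 + W(r))**2 = (-66 - 9*2)**2 = (-66 - 18)**2 = (-84)**2 = 7056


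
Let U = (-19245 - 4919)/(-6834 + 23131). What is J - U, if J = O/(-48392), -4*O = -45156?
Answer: 985367455/788644424 ≈ 1.2494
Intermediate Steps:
O = 11289 (O = -¼*(-45156) = 11289)
J = -11289/48392 (J = 11289/(-48392) = 11289*(-1/48392) = -11289/48392 ≈ -0.23328)
U = -24164/16297 ≈ -1.4827
J - U = -11289/48392 - 1*(-24164/16297) = -11289/48392 + 24164/16297 = 985367455/788644424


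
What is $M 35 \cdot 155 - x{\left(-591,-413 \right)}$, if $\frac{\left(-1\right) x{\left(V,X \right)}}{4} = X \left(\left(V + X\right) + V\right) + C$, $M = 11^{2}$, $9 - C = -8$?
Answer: $3291433$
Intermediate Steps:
$C = 17$ ($C = 9 - -8 = 9 + 8 = 17$)
$M = 121$
$x{\left(V,X \right)} = -68 - 4 X \left(X + 2 V\right)$ ($x{\left(V,X \right)} = - 4 \left(X \left(\left(V + X\right) + V\right) + 17\right) = - 4 \left(X \left(X + 2 V\right) + 17\right) = - 4 \left(17 + X \left(X + 2 V\right)\right) = -68 - 4 X \left(X + 2 V\right)$)
$M 35 \cdot 155 - x{\left(-591,-413 \right)} = 121 \cdot 35 \cdot 155 - \left(-68 - 4 \left(-413\right)^{2} - \left(-4728\right) \left(-413\right)\right) = 4235 \cdot 155 - \left(-68 - 682276 - 1952664\right) = 656425 - \left(-68 - 682276 - 1952664\right) = 656425 - -2635008 = 656425 + 2635008 = 3291433$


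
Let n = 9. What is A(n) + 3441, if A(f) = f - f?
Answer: 3441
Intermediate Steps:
A(f) = 0
A(n) + 3441 = 0 + 3441 = 3441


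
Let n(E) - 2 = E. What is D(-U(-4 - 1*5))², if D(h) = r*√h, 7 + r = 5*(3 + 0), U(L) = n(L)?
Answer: 448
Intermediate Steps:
n(E) = 2 + E
U(L) = 2 + L
r = 8 (r = -7 + 5*(3 + 0) = -7 + 5*3 = -7 + 15 = 8)
D(h) = 8*√h
D(-U(-4 - 1*5))² = (8*√(-(2 + (-4 - 1*5))))² = (8*√(-(2 + (-4 - 5))))² = (8*√(-(2 - 9)))² = (8*√(-1*(-7)))² = (8*√7)² = 448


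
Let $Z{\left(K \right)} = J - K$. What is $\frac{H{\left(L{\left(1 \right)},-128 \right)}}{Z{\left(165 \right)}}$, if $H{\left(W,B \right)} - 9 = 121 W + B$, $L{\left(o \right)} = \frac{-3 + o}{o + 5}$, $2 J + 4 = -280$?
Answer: $\frac{478}{921} \approx 0.519$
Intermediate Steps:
$J = -142$ ($J = -2 + \frac{1}{2} \left(-280\right) = -2 - 140 = -142$)
$Z{\left(K \right)} = -142 - K$
$L{\left(o \right)} = \frac{-3 + o}{5 + o}$
$H{\left(W,B \right)} = 9 + B + 121 W$ ($H{\left(W,B \right)} = 9 + \left(121 W + B\right) = 9 + \left(B + 121 W\right) = 9 + B + 121 W$)
$\frac{H{\left(L{\left(1 \right)},-128 \right)}}{Z{\left(165 \right)}} = \frac{9 - 128 + 121 \frac{-3 + 1}{5 + 1}}{-142 - 165} = \frac{9 - 128 + 121 \cdot \frac{1}{6} \left(-2\right)}{-142 - 165} = \frac{9 - 128 + 121 \cdot \frac{1}{6} \left(-2\right)}{-307} = \left(9 - 128 + 121 \left(- \frac{1}{3}\right)\right) \left(- \frac{1}{307}\right) = \left(9 - 128 - \frac{121}{3}\right) \left(- \frac{1}{307}\right) = \left(- \frac{478}{3}\right) \left(- \frac{1}{307}\right) = \frac{478}{921}$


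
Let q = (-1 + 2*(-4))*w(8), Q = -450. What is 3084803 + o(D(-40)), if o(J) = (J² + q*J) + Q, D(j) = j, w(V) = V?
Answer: 3088833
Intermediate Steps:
q = -72 (q = (-1 + 2*(-4))*8 = (-1 - 8)*8 = -9*8 = -72)
o(J) = -450 + J² - 72*J (o(J) = (J² - 72*J) - 450 = -450 + J² - 72*J)
3084803 + o(D(-40)) = 3084803 + (-450 + (-40)² - 72*(-40)) = 3084803 + (-450 + 1600 + 2880) = 3084803 + 4030 = 3088833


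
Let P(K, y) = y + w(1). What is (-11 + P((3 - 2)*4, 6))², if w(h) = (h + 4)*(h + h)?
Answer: 25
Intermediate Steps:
w(h) = 2*h*(4 + h) (w(h) = (4 + h)*(2*h) = 2*h*(4 + h))
P(K, y) = 10 + y (P(K, y) = y + 2*1*(4 + 1) = y + 2*1*5 = y + 10 = 10 + y)
(-11 + P((3 - 2)*4, 6))² = (-11 + (10 + 6))² = (-11 + 16)² = 5² = 25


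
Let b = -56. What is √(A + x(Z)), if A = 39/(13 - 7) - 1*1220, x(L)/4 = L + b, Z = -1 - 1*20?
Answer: I*√6086/2 ≈ 39.006*I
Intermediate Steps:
Z = -21 (Z = -1 - 20 = -21)
x(L) = -224 + 4*L (x(L) = 4*(L - 56) = 4*(-56 + L) = -224 + 4*L)
A = -2427/2 (A = 39/6 - 1220 = (⅙)*39 - 1220 = 13/2 - 1220 = -2427/2 ≈ -1213.5)
√(A + x(Z)) = √(-2427/2 + (-224 + 4*(-21))) = √(-2427/2 + (-224 - 84)) = √(-2427/2 - 308) = √(-3043/2) = I*√6086/2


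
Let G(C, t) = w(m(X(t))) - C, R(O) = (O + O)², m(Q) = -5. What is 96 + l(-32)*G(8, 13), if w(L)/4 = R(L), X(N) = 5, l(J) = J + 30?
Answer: -688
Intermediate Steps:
l(J) = 30 + J
R(O) = 4*O² (R(O) = (2*O)² = 4*O²)
w(L) = 16*L² (w(L) = 4*(4*L²) = 16*L²)
G(C, t) = 400 - C (G(C, t) = 16*(-5)² - C = 16*25 - C = 400 - C)
96 + l(-32)*G(8, 13) = 96 + (30 - 32)*(400 - 1*8) = 96 - 2*(400 - 8) = 96 - 2*392 = 96 - 784 = -688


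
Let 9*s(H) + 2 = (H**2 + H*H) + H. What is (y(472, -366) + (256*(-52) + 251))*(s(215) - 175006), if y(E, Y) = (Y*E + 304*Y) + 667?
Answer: 439395516310/9 ≈ 4.8822e+10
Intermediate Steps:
y(E, Y) = 667 + 304*Y + E*Y (y(E, Y) = (E*Y + 304*Y) + 667 = (304*Y + E*Y) + 667 = 667 + 304*Y + E*Y)
s(H) = -2/9 + H/9 + 2*H**2/9 (s(H) = -2/9 + ((H**2 + H*H) + H)/9 = -2/9 + ((H**2 + H**2) + H)/9 = -2/9 + (2*H**2 + H)/9 = -2/9 + (H + 2*H**2)/9 = -2/9 + (H/9 + 2*H**2/9) = -2/9 + H/9 + 2*H**2/9)
(y(472, -366) + (256*(-52) + 251))*(s(215) - 175006) = ((667 + 304*(-366) + 472*(-366)) + (256*(-52) + 251))*((-2/9 + (1/9)*215 + (2/9)*215**2) - 175006) = ((667 - 111264 - 172752) + (-13312 + 251))*((-2/9 + 215/9 + (2/9)*46225) - 175006) = (-283349 - 13061)*((-2/9 + 215/9 + 92450/9) - 175006) = -296410*(92663/9 - 175006) = -296410*(-1482391/9) = 439395516310/9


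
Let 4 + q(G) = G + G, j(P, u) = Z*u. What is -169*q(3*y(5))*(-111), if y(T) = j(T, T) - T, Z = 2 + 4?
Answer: 2738814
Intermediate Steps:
Z = 6
j(P, u) = 6*u
y(T) = 5*T (y(T) = 6*T - T = 5*T)
q(G) = -4 + 2*G (q(G) = -4 + (G + G) = -4 + 2*G)
-169*q(3*y(5))*(-111) = -169*(-4 + 2*(3*(5*5)))*(-111) = -169*(-4 + 2*(3*25))*(-111) = -169*(-4 + 2*75)*(-111) = -169*(-4 + 150)*(-111) = -169*146*(-111) = -24674*(-111) = 2738814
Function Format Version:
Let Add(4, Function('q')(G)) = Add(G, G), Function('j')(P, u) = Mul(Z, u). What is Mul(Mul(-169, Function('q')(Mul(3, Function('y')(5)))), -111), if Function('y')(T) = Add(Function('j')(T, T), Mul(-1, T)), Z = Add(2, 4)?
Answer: 2738814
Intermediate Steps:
Z = 6
Function('j')(P, u) = Mul(6, u)
Function('y')(T) = Mul(5, T) (Function('y')(T) = Add(Mul(6, T), Mul(-1, T)) = Mul(5, T))
Function('q')(G) = Add(-4, Mul(2, G)) (Function('q')(G) = Add(-4, Add(G, G)) = Add(-4, Mul(2, G)))
Mul(Mul(-169, Function('q')(Mul(3, Function('y')(5)))), -111) = Mul(Mul(-169, Add(-4, Mul(2, Mul(3, Mul(5, 5))))), -111) = Mul(Mul(-169, Add(-4, Mul(2, Mul(3, 25)))), -111) = Mul(Mul(-169, Add(-4, Mul(2, 75))), -111) = Mul(Mul(-169, Add(-4, 150)), -111) = Mul(Mul(-169, 146), -111) = Mul(-24674, -111) = 2738814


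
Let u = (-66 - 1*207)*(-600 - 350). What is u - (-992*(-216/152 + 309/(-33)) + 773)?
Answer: 51806625/209 ≈ 2.4788e+5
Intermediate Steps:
u = 259350 (u = (-66 - 207)*(-950) = -273*(-950) = 259350)
u - (-992*(-216/152 + 309/(-33)) + 773) = 259350 - (-992*(-216/152 + 309/(-33)) + 773) = 259350 - (-992*(-216*1/152 + 309*(-1/33)) + 773) = 259350 - (-992*(-27/19 - 103/11) + 773) = 259350 - (-992*(-2254/209) + 773) = 259350 - (2235968/209 + 773) = 259350 - 1*2397525/209 = 259350 - 2397525/209 = 51806625/209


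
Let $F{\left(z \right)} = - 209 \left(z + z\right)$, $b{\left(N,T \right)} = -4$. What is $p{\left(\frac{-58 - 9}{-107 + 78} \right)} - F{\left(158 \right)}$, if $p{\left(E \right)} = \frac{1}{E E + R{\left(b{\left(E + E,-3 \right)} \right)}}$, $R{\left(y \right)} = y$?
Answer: $\frac{74300341}{1125} \approx 66045.0$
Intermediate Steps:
$F{\left(z \right)} = - 418 z$ ($F{\left(z \right)} = - 209 \cdot 2 z = - 418 z$)
$p{\left(E \right)} = \frac{1}{-4 + E^{2}}$ ($p{\left(E \right)} = \frac{1}{E E - 4} = \frac{1}{E^{2} - 4} = \frac{1}{-4 + E^{2}}$)
$p{\left(\frac{-58 - 9}{-107 + 78} \right)} - F{\left(158 \right)} = \frac{1}{-4 + \left(\frac{-58 - 9}{-107 + 78}\right)^{2}} - \left(-418\right) 158 = \frac{1}{-4 + \left(- \frac{67}{-29}\right)^{2}} - -66044 = \frac{1}{-4 + \left(\left(-67\right) \left(- \frac{1}{29}\right)\right)^{2}} + 66044 = \frac{1}{-4 + \left(\frac{67}{29}\right)^{2}} + 66044 = \frac{1}{-4 + \frac{4489}{841}} + 66044 = \frac{1}{\frac{1125}{841}} + 66044 = \frac{841}{1125} + 66044 = \frac{74300341}{1125}$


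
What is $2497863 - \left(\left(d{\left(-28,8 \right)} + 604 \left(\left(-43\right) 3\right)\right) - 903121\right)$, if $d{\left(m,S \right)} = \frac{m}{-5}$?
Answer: $\frac{17394472}{5} \approx 3.4789 \cdot 10^{6}$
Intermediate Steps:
$d{\left(m,S \right)} = - \frac{m}{5}$ ($d{\left(m,S \right)} = m \left(- \frac{1}{5}\right) = - \frac{m}{5}$)
$2497863 - \left(\left(d{\left(-28,8 \right)} + 604 \left(\left(-43\right) 3\right)\right) - 903121\right) = 2497863 - \left(\left(\left(- \frac{1}{5}\right) \left(-28\right) + 604 \left(\left(-43\right) 3\right)\right) - 903121\right) = 2497863 - \left(\left(\frac{28}{5} + 604 \left(-129\right)\right) - 903121\right) = 2497863 - \left(\left(\frac{28}{5} - 77916\right) - 903121\right) = 2497863 - \left(- \frac{389552}{5} - 903121\right) = 2497863 - - \frac{4905157}{5} = 2497863 + \frac{4905157}{5} = \frac{17394472}{5}$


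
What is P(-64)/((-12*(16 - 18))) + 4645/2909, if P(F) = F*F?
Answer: 1503343/8727 ≈ 172.26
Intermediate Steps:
P(F) = F**2
P(-64)/((-12*(16 - 18))) + 4645/2909 = (-64)**2/((-12*(16 - 18))) + 4645/2909 = 4096/((-12*(-2))) + 4645*(1/2909) = 4096/24 + 4645/2909 = 4096*(1/24) + 4645/2909 = 512/3 + 4645/2909 = 1503343/8727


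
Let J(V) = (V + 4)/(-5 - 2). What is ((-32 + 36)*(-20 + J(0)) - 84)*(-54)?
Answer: 62856/7 ≈ 8979.4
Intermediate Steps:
J(V) = -4/7 - V/7 (J(V) = (4 + V)/(-7) = (4 + V)*(-⅐) = -4/7 - V/7)
((-32 + 36)*(-20 + J(0)) - 84)*(-54) = ((-32 + 36)*(-20 + (-4/7 - ⅐*0)) - 84)*(-54) = (4*(-20 + (-4/7 + 0)) - 84)*(-54) = (4*(-20 - 4/7) - 84)*(-54) = (4*(-144/7) - 84)*(-54) = (-576/7 - 84)*(-54) = -1164/7*(-54) = 62856/7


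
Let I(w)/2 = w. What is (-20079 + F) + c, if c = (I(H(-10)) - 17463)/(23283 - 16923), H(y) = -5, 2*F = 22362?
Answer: -56608753/6360 ≈ -8900.8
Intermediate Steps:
F = 11181 (F = (½)*22362 = 11181)
I(w) = 2*w
c = -17473/6360 (c = (2*(-5) - 17463)/(23283 - 16923) = (-10 - 17463)/6360 = -17473*1/6360 = -17473/6360 ≈ -2.7473)
(-20079 + F) + c = (-20079 + 11181) - 17473/6360 = -8898 - 17473/6360 = -56608753/6360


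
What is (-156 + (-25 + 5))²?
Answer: 30976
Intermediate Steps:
(-156 + (-25 + 5))² = (-156 - 20)² = (-176)² = 30976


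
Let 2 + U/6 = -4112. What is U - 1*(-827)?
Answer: -23857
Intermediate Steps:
U = -24684 (U = -12 + 6*(-4112) = -12 - 24672 = -24684)
U - 1*(-827) = -24684 - 1*(-827) = -24684 + 827 = -23857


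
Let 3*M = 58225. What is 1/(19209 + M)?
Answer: 3/115852 ≈ 2.5895e-5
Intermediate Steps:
M = 58225/3 (M = (⅓)*58225 = 58225/3 ≈ 19408.)
1/(19209 + M) = 1/(19209 + 58225/3) = 1/(115852/3) = 3/115852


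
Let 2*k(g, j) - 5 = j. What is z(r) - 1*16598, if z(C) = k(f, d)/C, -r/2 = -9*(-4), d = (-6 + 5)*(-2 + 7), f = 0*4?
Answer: -16598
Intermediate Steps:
f = 0
d = -5 (d = -1*5 = -5)
k(g, j) = 5/2 + j/2
r = -72 (r = -(-18)*(-4) = -2*36 = -72)
z(C) = 0 (z(C) = (5/2 + (½)*(-5))/C = (5/2 - 5/2)/C = 0/C = 0)
z(r) - 1*16598 = 0 - 1*16598 = 0 - 16598 = -16598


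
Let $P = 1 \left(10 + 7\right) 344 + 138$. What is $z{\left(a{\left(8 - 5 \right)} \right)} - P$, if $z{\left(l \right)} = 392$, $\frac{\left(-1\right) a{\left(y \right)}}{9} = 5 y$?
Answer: $-5594$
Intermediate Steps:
$a{\left(y \right)} = - 45 y$ ($a{\left(y \right)} = - 9 \cdot 5 y = - 45 y$)
$P = 5986$ ($P = 1 \cdot 17 \cdot 344 + 138 = 17 \cdot 344 + 138 = 5848 + 138 = 5986$)
$z{\left(a{\left(8 - 5 \right)} \right)} - P = 392 - 5986 = -5594$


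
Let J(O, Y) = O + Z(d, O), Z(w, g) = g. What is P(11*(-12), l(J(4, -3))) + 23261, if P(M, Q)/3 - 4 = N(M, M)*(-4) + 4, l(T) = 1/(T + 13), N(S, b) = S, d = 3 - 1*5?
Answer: 24869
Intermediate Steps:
d = -2 (d = 3 - 5 = -2)
J(O, Y) = 2*O (J(O, Y) = O + O = 2*O)
l(T) = 1/(13 + T)
P(M, Q) = 24 - 12*M (P(M, Q) = 12 + 3*(M*(-4) + 4) = 12 + 3*(-4*M + 4) = 12 + 3*(4 - 4*M) = 12 + (12 - 12*M) = 24 - 12*M)
P(11*(-12), l(J(4, -3))) + 23261 = (24 - 132*(-12)) + 23261 = (24 - 12*(-132)) + 23261 = (24 + 1584) + 23261 = 1608 + 23261 = 24869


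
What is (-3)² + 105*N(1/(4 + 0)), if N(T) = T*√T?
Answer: 177/8 ≈ 22.125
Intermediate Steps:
N(T) = T^(3/2)
(-3)² + 105*N(1/(4 + 0)) = (-3)² + 105*(1/(4 + 0))^(3/2) = 9 + 105*(1/4)^(3/2) = 9 + 105*(¼)^(3/2) = 9 + 105*(⅛) = 9 + 105/8 = 177/8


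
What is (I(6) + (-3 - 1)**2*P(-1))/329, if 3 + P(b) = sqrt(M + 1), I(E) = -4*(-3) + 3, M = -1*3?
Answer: -33/329 + 16*I*sqrt(2)/329 ≈ -0.1003 + 0.068776*I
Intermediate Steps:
M = -3
I(E) = 15 (I(E) = 12 + 3 = 15)
P(b) = -3 + I*sqrt(2) (P(b) = -3 + sqrt(-3 + 1) = -3 + sqrt(-2) = -3 + I*sqrt(2))
(I(6) + (-3 - 1)**2*P(-1))/329 = (15 + (-3 - 1)**2*(-3 + I*sqrt(2)))/329 = (15 + (-4)**2*(-3 + I*sqrt(2)))*(1/329) = (15 + 16*(-3 + I*sqrt(2)))*(1/329) = (15 + (-48 + 16*I*sqrt(2)))*(1/329) = (-33 + 16*I*sqrt(2))*(1/329) = -33/329 + 16*I*sqrt(2)/329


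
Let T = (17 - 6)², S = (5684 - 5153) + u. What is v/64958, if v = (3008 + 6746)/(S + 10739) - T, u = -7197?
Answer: -483079/264573934 ≈ -0.0018259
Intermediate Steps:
S = -6666 (S = (5684 - 5153) - 7197 = 531 - 7197 = -6666)
T = 121 (T = 11² = 121)
v = -483079/4073 (v = (3008 + 6746)/(-6666 + 10739) - 1*121 = 9754/4073 - 121 = -483079/4073 ≈ -118.61)
v/64958 = -483079/4073/64958 = -483079/4073*1/64958 = -483079/264573934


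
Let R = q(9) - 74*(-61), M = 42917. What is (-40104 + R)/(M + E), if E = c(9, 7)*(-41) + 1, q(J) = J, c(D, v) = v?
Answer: -35581/42631 ≈ -0.83463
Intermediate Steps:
E = -286 (E = 7*(-41) + 1 = -287 + 1 = -286)
R = 4523 (R = 9 - 74*(-61) = 9 + 4514 = 4523)
(-40104 + R)/(M + E) = (-40104 + 4523)/(42917 - 286) = -35581/42631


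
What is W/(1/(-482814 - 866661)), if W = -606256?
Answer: 818127315600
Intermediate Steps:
W/(1/(-482814 - 866661)) = -606256/(1/(-482814 - 866661)) = -606256/(1/(-1349475)) = -606256/(-1/1349475) = -606256*(-1349475) = 818127315600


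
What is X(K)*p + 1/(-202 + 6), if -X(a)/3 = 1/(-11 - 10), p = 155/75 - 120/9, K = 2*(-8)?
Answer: -4747/2940 ≈ -1.6146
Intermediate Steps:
K = -16
p = -169/15 (p = 155*(1/75) - 120*⅑ = 31/15 - 40/3 = -169/15 ≈ -11.267)
X(a) = ⅐ (X(a) = -3/(-11 - 10) = -3/(-21) = -3*(-1/21) = ⅐)
X(K)*p + 1/(-202 + 6) = (⅐)*(-169/15) + 1/(-202 + 6) = -169/105 + 1/(-196) = -169/105 - 1/196 = -4747/2940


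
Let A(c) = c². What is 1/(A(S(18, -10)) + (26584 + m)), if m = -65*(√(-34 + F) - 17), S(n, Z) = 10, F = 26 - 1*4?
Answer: 9263/257426407 + 130*I*√3/772279221 ≈ 3.5983e-5 + 2.9156e-7*I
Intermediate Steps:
F = 22 (F = 26 - 4 = 22)
m = 1105 - 130*I*√3 (m = -65*(√(-34 + 22) - 17) = -65*(√(-12) - 17) = -65*(2*I*√3 - 17) = -65*(-17 + 2*I*√3) = 1105 - 130*I*√3 ≈ 1105.0 - 225.17*I)
1/(A(S(18, -10)) + (26584 + m)) = 1/(10² + (26584 + (1105 - 130*I*√3))) = 1/(100 + (27689 - 130*I*√3)) = 1/(27789 - 130*I*√3)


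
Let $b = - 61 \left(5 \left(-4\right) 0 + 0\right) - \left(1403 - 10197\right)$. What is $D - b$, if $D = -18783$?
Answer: $-27577$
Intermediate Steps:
$b = 8794$ ($b = - 61 \left(\left(-20\right) 0 + 0\right) - \left(1403 - 10197\right) = - 61 \left(0 + 0\right) - -8794 = \left(-61\right) 0 + 8794 = 0 + 8794 = 8794$)
$D - b = -18783 - 8794 = -27577$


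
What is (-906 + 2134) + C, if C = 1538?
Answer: 2766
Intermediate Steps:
(-906 + 2134) + C = (-906 + 2134) + 1538 = 1228 + 1538 = 2766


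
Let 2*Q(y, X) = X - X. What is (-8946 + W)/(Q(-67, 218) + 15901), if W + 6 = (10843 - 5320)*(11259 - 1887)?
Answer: 51752604/15901 ≈ 3254.7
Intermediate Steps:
Q(y, X) = 0 (Q(y, X) = (X - X)/2 = (½)*0 = 0)
W = 51761550 (W = -6 + (10843 - 5320)*(11259 - 1887) = -6 + 5523*9372 = -6 + 51761556 = 51761550)
(-8946 + W)/(Q(-67, 218) + 15901) = (-8946 + 51761550)/(0 + 15901) = 51752604/15901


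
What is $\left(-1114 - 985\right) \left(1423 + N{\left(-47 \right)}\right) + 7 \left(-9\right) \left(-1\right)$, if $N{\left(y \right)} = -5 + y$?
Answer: $-2877666$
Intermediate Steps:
$\left(-1114 - 985\right) \left(1423 + N{\left(-47 \right)}\right) + 7 \left(-9\right) \left(-1\right) = \left(-1114 - 985\right) \left(1423 - 52\right) + 7 \left(-9\right) \left(-1\right) = - 2099 \left(1423 - 52\right) - -63 = \left(-2099\right) 1371 + 63 = -2877729 + 63 = -2877666$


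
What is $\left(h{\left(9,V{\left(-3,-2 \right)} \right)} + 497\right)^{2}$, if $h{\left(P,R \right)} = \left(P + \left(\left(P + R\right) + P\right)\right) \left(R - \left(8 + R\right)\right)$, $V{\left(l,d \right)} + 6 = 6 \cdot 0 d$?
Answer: $108241$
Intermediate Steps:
$V{\left(l,d \right)} = -6$ ($V{\left(l,d \right)} = -6 + 6 \cdot 0 d = -6 + 0 d = -6 + 0 = -6$)
$h{\left(P,R \right)} = - 24 P - 8 R$ ($h{\left(P,R \right)} = \left(P + \left(R + 2 P\right)\right) \left(-8\right) = \left(R + 3 P\right) \left(-8\right) = - 24 P - 8 R$)
$\left(h{\left(9,V{\left(-3,-2 \right)} \right)} + 497\right)^{2} = \left(\left(\left(-24\right) 9 - -48\right) + 497\right)^{2} = \left(\left(-216 + 48\right) + 497\right)^{2} = \left(-168 + 497\right)^{2} = 329^{2} = 108241$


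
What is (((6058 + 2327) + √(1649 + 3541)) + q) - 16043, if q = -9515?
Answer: -17173 + √5190 ≈ -17101.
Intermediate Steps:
(((6058 + 2327) + √(1649 + 3541)) + q) - 16043 = (((6058 + 2327) + √(1649 + 3541)) - 9515) - 16043 = ((8385 + √5190) - 9515) - 16043 = (-1130 + √5190) - 16043 = -17173 + √5190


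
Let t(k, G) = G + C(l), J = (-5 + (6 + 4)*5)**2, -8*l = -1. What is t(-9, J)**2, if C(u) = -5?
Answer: 4080400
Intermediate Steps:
l = 1/8 (l = -1/8*(-1) = 1/8 ≈ 0.12500)
J = 2025 (J = (-5 + 10*5)**2 = (-5 + 50)**2 = 45**2 = 2025)
t(k, G) = -5 + G (t(k, G) = G - 5 = -5 + G)
t(-9, J)**2 = (-5 + 2025)**2 = 2020**2 = 4080400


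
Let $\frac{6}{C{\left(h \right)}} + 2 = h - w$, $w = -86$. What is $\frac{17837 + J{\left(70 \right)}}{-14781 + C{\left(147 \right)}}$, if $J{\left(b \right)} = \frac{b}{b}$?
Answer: $- \frac{1373526}{1138135} \approx -1.2068$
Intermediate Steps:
$J{\left(b \right)} = 1$
$C{\left(h \right)} = \frac{6}{84 + h}$ ($C{\left(h \right)} = \frac{6}{-2 + \left(h - -86\right)} = \frac{6}{-2 + \left(h + 86\right)} = \frac{6}{-2 + \left(86 + h\right)} = \frac{6}{84 + h}$)
$\frac{17837 + J{\left(70 \right)}}{-14781 + C{\left(147 \right)}} = \frac{17837 + 1}{-14781 + \frac{6}{84 + 147}} = \frac{17838}{-14781 + \frac{6}{231}} = \frac{17838}{-14781 + 6 \cdot \frac{1}{231}} = \frac{17838}{-14781 + \frac{2}{77}} = \frac{17838}{- \frac{1138135}{77}} = 17838 \left(- \frac{77}{1138135}\right) = - \frac{1373526}{1138135}$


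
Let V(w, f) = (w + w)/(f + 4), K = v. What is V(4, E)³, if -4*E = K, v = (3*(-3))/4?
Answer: 2097152/389017 ≈ 5.3909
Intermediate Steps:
v = -9/4 (v = -9*¼ = -9/4 ≈ -2.2500)
K = -9/4 ≈ -2.2500
E = 9/16 (E = -¼*(-9/4) = 9/16 ≈ 0.56250)
V(w, f) = 2*w/(4 + f) (V(w, f) = (2*w)/(4 + f) = 2*w/(4 + f))
V(4, E)³ = (2*4/(4 + 9/16))³ = (2*4/(73/16))³ = (2*4*(16/73))³ = (128/73)³ = 2097152/389017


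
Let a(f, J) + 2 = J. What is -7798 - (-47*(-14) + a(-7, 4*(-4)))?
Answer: -8438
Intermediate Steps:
a(f, J) = -2 + J
-7798 - (-47*(-14) + a(-7, 4*(-4))) = -7798 - (-47*(-14) + (-2 + 4*(-4))) = -7798 - (658 + (-2 - 16)) = -7798 - (658 - 18) = -7798 - 1*640 = -7798 - 640 = -8438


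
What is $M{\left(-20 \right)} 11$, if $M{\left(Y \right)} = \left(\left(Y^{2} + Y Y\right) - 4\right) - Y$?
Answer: $8976$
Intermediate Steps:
$M{\left(Y \right)} = -4 - Y + 2 Y^{2}$ ($M{\left(Y \right)} = \left(\left(Y^{2} + Y^{2}\right) - 4\right) - Y = \left(2 Y^{2} - 4\right) - Y = \left(-4 + 2 Y^{2}\right) - Y = -4 - Y + 2 Y^{2}$)
$M{\left(-20 \right)} 11 = \left(-4 - -20 + 2 \left(-20\right)^{2}\right) 11 = \left(-4 + 20 + 2 \cdot 400\right) 11 = \left(-4 + 20 + 800\right) 11 = 816 \cdot 11 = 8976$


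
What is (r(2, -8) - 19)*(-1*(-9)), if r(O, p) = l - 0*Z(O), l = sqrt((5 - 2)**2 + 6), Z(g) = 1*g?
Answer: -171 + 9*sqrt(15) ≈ -136.14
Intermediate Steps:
Z(g) = g
l = sqrt(15) (l = sqrt(3**2 + 6) = sqrt(9 + 6) = sqrt(15) ≈ 3.8730)
r(O, p) = sqrt(15) (r(O, p) = sqrt(15) - 0*O = sqrt(15) - 1*0 = sqrt(15) + 0 = sqrt(15))
(r(2, -8) - 19)*(-1*(-9)) = (sqrt(15) - 19)*(-1*(-9)) = (-19 + sqrt(15))*9 = -171 + 9*sqrt(15)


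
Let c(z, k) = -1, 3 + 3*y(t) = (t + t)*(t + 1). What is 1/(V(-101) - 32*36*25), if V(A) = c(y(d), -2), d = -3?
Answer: -1/28801 ≈ -3.4721e-5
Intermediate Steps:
y(t) = -1 + 2*t*(1 + t)/3 (y(t) = -1 + ((t + t)*(t + 1))/3 = -1 + ((2*t)*(1 + t))/3 = -1 + (2*t*(1 + t))/3 = -1 + 2*t*(1 + t)/3)
V(A) = -1
1/(V(-101) - 32*36*25) = 1/(-1 - 32*36*25) = 1/(-1 - 1152*25) = 1/(-1 - 28800) = 1/(-28801) = -1/28801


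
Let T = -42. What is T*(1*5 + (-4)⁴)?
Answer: -10962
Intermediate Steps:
T*(1*5 + (-4)⁴) = -42*(1*5 + (-4)⁴) = -42*(5 + 256) = -42*261 = -10962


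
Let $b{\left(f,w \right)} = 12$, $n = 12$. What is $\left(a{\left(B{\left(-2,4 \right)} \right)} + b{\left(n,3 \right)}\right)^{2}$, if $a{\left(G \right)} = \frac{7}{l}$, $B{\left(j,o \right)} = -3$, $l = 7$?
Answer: $169$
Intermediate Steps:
$a{\left(G \right)} = 1$ ($a{\left(G \right)} = \frac{7}{7} = 7 \cdot \frac{1}{7} = 1$)
$\left(a{\left(B{\left(-2,4 \right)} \right)} + b{\left(n,3 \right)}\right)^{2} = \left(1 + 12\right)^{2} = 13^{2} = 169$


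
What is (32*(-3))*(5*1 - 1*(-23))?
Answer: -2688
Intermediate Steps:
(32*(-3))*(5*1 - 1*(-23)) = -96*(5 + 23) = -96*28 = -2688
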